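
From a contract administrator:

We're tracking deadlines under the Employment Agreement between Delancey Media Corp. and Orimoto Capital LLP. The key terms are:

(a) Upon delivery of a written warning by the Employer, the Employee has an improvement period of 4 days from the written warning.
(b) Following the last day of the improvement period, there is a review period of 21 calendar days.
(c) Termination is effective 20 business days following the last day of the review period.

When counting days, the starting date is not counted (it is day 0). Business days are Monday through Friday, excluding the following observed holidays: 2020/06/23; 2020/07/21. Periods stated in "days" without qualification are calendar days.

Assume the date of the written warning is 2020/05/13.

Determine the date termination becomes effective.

2020/07/06

The last day of the improvement period: 2020/05/13 + 4 days = 2020/05/17.
The last day of the review period: 21 calendar days after 2020/05/17 is 2020/06/07.
The date termination becomes effective: 20 business days after Sunday, 2020/06/07, skipping weekends and the listed holiday on Jun 23 — Jun 8, Jun 9, Jun 10, Jun 11, …, Jul 2, Jul 3, Jul 6 — lands on Monday, 2020/07/06.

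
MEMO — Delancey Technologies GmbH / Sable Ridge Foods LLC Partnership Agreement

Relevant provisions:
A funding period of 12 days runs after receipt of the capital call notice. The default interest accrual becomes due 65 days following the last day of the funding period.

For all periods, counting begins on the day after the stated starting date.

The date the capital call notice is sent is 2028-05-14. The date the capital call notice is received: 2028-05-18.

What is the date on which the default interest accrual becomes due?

2028-08-03

Adding 12 calendar days to 2028-05-18 gives 2028-05-30, which is the last day of the funding period.
Adding 65 calendar days to 2028-05-30 gives 2028-08-03, which is the date on which the default interest accrual becomes due.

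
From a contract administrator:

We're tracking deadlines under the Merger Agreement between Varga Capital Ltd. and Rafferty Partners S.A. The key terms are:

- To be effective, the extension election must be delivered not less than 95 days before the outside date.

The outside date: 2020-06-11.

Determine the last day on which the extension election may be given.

2020-03-08

Counting back 95 calendar days from 2020-06-11 gives 2020-03-08.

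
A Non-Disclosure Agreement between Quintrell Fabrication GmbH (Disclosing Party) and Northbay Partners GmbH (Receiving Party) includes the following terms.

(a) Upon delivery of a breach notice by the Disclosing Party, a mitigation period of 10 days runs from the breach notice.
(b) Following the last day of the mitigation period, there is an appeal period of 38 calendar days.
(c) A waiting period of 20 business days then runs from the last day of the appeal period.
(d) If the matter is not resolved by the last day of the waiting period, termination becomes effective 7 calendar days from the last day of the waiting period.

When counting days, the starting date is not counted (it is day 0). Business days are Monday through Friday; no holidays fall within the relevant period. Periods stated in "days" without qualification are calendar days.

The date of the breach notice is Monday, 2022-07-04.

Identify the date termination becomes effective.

2022-09-23

The last day of the mitigation period: 10 calendar days after 2022-07-04 is 2022-07-14.
The last day of the appeal period: 2022-07-14 + 38 days = 2022-08-21.
From Sunday, 2022-08-21, 20 business days (Aug 22, Aug 23, Aug 24, Aug 25, …, Sep 14, Sep 15, Sep 16, skipping weekends) brings us to Friday, 2022-09-16, which is the last day of the waiting period.
The date termination becomes effective: 7 calendar days after 2022-09-16 is 2022-09-23.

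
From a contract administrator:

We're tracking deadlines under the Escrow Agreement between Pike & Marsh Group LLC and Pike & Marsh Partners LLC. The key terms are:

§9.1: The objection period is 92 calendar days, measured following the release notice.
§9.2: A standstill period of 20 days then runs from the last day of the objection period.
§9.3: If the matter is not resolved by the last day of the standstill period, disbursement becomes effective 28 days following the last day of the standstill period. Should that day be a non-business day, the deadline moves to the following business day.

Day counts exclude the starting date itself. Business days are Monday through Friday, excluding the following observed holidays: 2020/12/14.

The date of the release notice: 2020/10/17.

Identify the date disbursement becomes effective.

2021/03/08

The last day of the objection period: 92 calendar days after 2020/10/17 is 2021/01/17.
Adding 20 calendar days to 2021/01/17 gives 2021/02/06, which is the last day of the standstill period.
The date disbursement becomes effective: 2021/02/06 + 28 days = 2021/03/06. That falls on a Saturday, so it rolls to the next business day, Monday, 2021/03/08.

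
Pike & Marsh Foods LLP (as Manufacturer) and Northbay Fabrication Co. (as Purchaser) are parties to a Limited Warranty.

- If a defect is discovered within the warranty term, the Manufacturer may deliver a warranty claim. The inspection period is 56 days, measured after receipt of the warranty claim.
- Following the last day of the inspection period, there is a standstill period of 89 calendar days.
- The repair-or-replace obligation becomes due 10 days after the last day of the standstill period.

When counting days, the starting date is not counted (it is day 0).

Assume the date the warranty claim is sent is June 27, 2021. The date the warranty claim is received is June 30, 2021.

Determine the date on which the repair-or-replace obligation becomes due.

The last day of the inspection period: 56 calendar days after June 30, 2021 is August 25, 2021.
Adding 89 calendar days to August 25, 2021 gives November 22, 2021, which is the last day of the standstill period.
Adding 10 calendar days to November 22, 2021 gives December 2, 2021, which is the date on which the repair-or-replace obligation becomes due.

December 2, 2021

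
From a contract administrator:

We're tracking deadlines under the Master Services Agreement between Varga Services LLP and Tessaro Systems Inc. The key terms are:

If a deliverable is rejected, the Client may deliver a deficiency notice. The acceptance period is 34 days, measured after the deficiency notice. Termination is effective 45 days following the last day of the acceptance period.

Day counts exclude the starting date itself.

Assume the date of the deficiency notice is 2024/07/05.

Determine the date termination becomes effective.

The last day of the acceptance period: 2024/07/05 + 34 days = 2024/08/08.
Adding 45 calendar days to 2024/08/08 gives 2024/09/22, which is the date termination becomes effective.

2024/09/22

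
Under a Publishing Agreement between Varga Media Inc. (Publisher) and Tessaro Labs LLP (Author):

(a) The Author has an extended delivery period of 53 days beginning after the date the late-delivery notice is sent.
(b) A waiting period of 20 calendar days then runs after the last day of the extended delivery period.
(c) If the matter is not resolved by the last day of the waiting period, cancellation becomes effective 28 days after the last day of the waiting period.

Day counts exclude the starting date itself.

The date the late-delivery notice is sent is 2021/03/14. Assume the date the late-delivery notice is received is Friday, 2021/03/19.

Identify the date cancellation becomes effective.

The last day of the extended delivery period: 53 calendar days after 2021/03/14 is 2021/05/06.
Adding 20 calendar days to 2021/05/06 gives 2021/05/26, which is the last day of the waiting period.
The date cancellation becomes effective: 2021/05/26 + 28 days = 2021/06/23.

2021/06/23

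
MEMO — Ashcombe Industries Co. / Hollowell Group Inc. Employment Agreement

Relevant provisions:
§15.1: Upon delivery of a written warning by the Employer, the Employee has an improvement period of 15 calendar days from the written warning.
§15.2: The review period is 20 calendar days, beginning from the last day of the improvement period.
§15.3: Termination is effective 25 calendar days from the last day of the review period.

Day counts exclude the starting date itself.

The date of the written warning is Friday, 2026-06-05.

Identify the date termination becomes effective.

Adding 15 calendar days to 2026-06-05 gives 2026-06-20, which is the last day of the improvement period.
Adding 20 calendar days to 2026-06-20 gives 2026-07-10, which is the last day of the review period.
The date termination becomes effective: 25 calendar days after 2026-07-10 is 2026-08-04.

2026-08-04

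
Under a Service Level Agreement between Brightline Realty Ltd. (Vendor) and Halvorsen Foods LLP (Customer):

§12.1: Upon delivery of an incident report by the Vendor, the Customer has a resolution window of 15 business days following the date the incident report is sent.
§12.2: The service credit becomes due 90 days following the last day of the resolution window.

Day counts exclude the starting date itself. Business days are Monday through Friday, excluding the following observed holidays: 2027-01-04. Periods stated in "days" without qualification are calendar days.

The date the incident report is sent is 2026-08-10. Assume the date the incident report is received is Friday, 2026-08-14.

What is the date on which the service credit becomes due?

From Monday, 2026-08-10, 15 business days (Aug 11, Aug 12, Aug 13, Aug 14, …, Aug 27, Aug 28, Aug 31, skipping weekends) brings us to Monday, 2026-08-31, which is the last day of the resolution window.
The date on which the service credit becomes due: 2026-08-31 + 90 days = 2026-11-29.

2026-11-29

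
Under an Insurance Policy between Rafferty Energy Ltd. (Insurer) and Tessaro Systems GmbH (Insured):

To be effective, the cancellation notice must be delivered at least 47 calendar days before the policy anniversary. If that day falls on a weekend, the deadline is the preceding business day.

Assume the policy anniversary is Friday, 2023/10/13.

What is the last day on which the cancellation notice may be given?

2023/08/25

Counting back 47 calendar days from 2023/10/13 gives 2023/08/27. That is a Sunday, so the deadline moves back to Friday, 2023/08/25.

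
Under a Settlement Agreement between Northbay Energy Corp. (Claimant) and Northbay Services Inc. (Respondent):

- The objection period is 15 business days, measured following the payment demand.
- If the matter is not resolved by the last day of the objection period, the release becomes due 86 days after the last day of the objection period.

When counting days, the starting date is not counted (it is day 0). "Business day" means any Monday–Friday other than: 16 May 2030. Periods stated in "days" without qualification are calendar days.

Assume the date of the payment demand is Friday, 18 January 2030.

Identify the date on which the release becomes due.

From Friday, 18 January 2030, 15 business days (Jan 21, Jan 22, Jan 23, Jan 24, …, Feb 6, Feb 7, Feb 8, skipping weekends) brings us to Friday, 8 February 2030, which is the last day of the objection period.
The date on which the release becomes due: 86 calendar days after 8 February 2030 is 5 May 2030.

5 May 2030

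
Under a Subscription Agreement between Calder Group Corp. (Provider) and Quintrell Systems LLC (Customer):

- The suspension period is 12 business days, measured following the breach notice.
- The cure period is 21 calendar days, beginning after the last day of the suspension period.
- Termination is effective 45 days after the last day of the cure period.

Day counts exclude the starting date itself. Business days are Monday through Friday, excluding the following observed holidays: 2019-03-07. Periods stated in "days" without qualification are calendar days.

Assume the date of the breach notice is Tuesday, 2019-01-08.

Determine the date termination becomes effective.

From Tuesday, 2019-01-08, 12 business days (Jan 9, Jan 10, Jan 11, Jan 14, …, Jan 22, Jan 23, Jan 24, skipping weekends) brings us to Thursday, 2019-01-24, which is the last day of the suspension period.
The last day of the cure period: 2019-01-24 + 21 days = 2019-02-14.
The date termination becomes effective: 2019-02-14 + 45 days = 2019-03-31.

2019-03-31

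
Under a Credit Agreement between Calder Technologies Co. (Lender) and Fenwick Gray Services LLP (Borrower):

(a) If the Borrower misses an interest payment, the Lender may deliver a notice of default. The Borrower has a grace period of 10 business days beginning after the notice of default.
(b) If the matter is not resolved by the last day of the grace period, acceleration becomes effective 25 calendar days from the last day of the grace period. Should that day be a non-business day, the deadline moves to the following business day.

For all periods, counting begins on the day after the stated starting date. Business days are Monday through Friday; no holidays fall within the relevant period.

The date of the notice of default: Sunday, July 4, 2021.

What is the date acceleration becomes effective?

The last day of the grace period: 10 business days after Sunday, July 4, 2021, skipping weekends — Jul 5, Jul 6, Jul 7, Jul 8, Jul 9, Jul 12, Jul 13, Jul 14, Jul 15, Jul 16 — lands on Friday, July 16, 2021.
The date acceleration becomes effective: July 16, 2021 + 25 days = August 10, 2021. August 10, 2021 is a Tuesday, so no roll-forward applies.

August 10, 2021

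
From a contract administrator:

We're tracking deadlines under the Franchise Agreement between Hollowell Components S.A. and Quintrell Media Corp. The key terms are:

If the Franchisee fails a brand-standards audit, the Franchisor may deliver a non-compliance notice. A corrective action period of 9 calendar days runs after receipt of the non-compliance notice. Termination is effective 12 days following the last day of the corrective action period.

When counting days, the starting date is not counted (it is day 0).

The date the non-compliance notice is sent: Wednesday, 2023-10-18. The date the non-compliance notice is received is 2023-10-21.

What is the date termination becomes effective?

2023-11-11

Adding 9 calendar days to 2023-10-21 gives 2023-10-30, which is the last day of the corrective action period.
The date termination becomes effective: 12 calendar days after 2023-10-30 is 2023-11-11.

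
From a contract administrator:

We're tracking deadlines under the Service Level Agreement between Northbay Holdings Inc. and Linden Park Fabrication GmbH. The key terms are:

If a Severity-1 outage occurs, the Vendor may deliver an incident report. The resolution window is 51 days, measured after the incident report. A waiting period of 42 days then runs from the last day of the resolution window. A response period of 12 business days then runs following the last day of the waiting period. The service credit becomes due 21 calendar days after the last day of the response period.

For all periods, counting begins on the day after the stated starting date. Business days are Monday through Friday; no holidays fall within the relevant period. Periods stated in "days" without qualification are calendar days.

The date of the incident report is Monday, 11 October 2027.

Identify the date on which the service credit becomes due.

The last day of the resolution window: 51 calendar days after 11 October 2027 is 1 December 2027.
The last day of the waiting period: 1 December 2027 + 42 days = 12 January 2028.
From Wednesday, 12 January 2028, 12 business days (Jan 13, Jan 14, Jan 17, Jan 18, …, Jan 26, Jan 27, Jan 28, skipping weekends) brings us to Friday, 28 January 2028, which is the last day of the response period.
Adding 21 calendar days to 28 January 2028 gives 18 February 2028, which is the date on which the service credit becomes due.

18 February 2028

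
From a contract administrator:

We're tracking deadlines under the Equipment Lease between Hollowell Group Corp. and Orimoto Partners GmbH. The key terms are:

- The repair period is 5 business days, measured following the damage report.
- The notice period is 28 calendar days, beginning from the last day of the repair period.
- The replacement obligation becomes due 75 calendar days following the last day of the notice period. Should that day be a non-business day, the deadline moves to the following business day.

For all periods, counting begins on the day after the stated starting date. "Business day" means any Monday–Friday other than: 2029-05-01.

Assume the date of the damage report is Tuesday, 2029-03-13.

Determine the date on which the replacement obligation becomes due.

From Tuesday, 2029-03-13, 5 business days (Mar 14, Mar 15, Mar 16, Mar 19, Mar 20, skipping weekends) brings us to Tuesday, 2029-03-20, which is the last day of the repair period.
The last day of the notice period: 28 calendar days after 2029-03-20 is 2029-04-17.
The date on which the replacement obligation becomes due: 2029-04-17 + 75 days = 2029-07-01. That falls on a Sunday, so it rolls to the next business day, Monday, 2029-07-02.

2029-07-02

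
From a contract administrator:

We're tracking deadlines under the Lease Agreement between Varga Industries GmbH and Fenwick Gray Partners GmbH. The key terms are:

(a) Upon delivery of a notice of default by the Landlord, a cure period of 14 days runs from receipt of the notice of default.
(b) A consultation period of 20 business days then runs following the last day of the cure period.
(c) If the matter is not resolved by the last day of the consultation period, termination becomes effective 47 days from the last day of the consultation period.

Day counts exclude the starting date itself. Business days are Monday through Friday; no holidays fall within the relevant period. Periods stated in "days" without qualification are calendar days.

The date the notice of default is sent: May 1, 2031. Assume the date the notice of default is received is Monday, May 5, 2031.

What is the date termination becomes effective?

August 2, 2031

Adding 14 calendar days to May 5, 2031 gives May 19, 2031, which is the last day of the cure period.
The last day of the consultation period: 20 business days after Monday, May 19, 2031, skipping weekends — May 20, May 21, May 22, May 23, …, Jun 12, Jun 13, Jun 16 — lands on Monday, June 16, 2031.
Adding 47 calendar days to June 16, 2031 gives August 2, 2031, which is the date termination becomes effective.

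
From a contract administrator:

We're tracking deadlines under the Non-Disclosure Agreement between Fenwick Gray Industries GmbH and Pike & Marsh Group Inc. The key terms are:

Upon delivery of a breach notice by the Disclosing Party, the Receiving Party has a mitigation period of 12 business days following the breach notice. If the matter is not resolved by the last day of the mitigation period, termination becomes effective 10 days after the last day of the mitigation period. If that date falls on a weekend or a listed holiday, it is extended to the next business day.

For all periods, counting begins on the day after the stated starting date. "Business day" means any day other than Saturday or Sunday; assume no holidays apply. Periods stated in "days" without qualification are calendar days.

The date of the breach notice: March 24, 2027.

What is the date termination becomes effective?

The last day of the mitigation period: 12 business days after Wednesday, March 24, 2027, skipping weekends — Mar 25, Mar 26, Mar 29, Mar 30, …, Apr 7, Apr 8, Apr 9 — lands on Friday, April 9, 2027.
Adding 10 calendar days to April 9, 2027 gives April 19, 2027, which is the date termination becomes effective. April 19, 2027 is a Monday, so no roll-forward applies.

April 19, 2027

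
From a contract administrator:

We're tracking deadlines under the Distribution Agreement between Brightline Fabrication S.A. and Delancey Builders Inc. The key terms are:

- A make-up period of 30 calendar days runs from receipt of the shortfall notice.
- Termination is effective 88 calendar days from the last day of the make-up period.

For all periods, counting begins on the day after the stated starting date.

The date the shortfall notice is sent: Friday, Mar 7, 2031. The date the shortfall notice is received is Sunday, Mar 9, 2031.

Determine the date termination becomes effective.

Adding 30 calendar days to Mar 9, 2031 gives Apr 8, 2031, which is the last day of the make-up period.
The date termination becomes effective: Apr 8, 2031 + 88 days = Jul 5, 2031.

Jul 5, 2031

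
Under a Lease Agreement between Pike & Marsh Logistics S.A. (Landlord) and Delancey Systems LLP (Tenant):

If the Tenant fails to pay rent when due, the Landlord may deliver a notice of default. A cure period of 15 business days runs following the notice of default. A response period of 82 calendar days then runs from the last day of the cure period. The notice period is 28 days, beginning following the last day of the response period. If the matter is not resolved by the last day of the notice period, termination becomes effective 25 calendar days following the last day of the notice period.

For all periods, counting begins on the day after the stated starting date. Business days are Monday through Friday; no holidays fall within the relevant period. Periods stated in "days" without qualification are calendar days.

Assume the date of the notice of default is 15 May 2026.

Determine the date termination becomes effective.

The last day of the cure period: 15 business days after Friday, 15 May 2026, skipping weekends — May 18, May 19, May 20, May 21, …, Jun 3, Jun 4, Jun 5 — lands on Friday, 5 June 2026.
The last day of the response period: 5 June 2026 + 82 days = 26 August 2026.
The last day of the notice period: 28 calendar days after 26 August 2026 is 23 September 2026.
Adding 25 calendar days to 23 September 2026 gives 18 October 2026, which is the date termination becomes effective.

18 October 2026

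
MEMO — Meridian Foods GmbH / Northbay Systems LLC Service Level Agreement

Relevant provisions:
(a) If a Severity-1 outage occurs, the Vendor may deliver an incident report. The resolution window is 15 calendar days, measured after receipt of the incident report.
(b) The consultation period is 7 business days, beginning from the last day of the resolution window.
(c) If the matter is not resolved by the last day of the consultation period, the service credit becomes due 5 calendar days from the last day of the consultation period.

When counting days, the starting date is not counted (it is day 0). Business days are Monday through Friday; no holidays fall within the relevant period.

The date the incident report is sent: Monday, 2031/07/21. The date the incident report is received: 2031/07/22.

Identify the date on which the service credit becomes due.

The last day of the resolution window: 2031/07/22 + 15 days = 2031/08/06.
The last day of the consultation period: counting 7 business days from Wednesday, 2031/08/06 (Aug 7, Aug 8, Aug 11, Aug 12, Aug 13, Aug 14, Aug 15, skipping weekends) reaches Friday, 2031/08/15.
The date on which the service credit becomes due: 2031/08/15 + 5 days = 2031/08/20.

2031/08/20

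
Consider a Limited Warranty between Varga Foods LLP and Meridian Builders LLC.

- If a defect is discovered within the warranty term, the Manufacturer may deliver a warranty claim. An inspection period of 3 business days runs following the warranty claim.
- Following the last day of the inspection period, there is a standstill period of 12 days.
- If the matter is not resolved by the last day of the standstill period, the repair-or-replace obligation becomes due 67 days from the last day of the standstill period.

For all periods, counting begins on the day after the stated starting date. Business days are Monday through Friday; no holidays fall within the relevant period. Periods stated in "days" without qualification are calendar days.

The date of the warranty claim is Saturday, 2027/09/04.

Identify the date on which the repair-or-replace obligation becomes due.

From Saturday, 2027/09/04, 3 business days (Sep 6, Sep 7, Sep 8, skipping weekends) brings us to Wednesday, 2027/09/08, which is the last day of the inspection period.
The last day of the standstill period: 2027/09/08 + 12 days = 2027/09/20.
Adding 67 calendar days to 2027/09/20 gives 2027/11/26, which is the date on which the repair-or-replace obligation becomes due.

2027/11/26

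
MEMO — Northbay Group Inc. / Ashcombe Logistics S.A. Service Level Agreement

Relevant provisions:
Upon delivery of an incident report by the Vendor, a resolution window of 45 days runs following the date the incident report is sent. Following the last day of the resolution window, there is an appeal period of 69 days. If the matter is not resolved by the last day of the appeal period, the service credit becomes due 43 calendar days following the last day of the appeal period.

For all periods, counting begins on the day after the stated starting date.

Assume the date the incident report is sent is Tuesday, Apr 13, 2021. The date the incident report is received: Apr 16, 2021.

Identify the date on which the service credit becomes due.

The last day of the resolution window: Apr 13, 2021 + 45 days = May 28, 2021.
Adding 69 calendar days to May 28, 2021 gives Aug 5, 2021, which is the last day of the appeal period.
The date on which the service credit becomes due: Aug 5, 2021 + 43 days = Sep 17, 2021.

Sep 17, 2021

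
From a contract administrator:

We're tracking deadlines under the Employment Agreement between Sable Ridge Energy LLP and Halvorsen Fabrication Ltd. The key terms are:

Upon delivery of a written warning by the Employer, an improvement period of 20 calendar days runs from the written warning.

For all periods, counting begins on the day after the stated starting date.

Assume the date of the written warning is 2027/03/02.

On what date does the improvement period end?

2027/03/22

Adding 20 calendar days to 2027/03/02 gives 2027/03/22, which is the last day of the improvement period.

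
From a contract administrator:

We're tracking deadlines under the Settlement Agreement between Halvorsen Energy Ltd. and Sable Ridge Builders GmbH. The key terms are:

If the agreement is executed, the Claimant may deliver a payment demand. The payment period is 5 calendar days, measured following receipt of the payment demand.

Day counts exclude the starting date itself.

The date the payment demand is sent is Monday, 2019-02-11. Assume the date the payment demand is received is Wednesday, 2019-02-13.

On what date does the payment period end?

The last day of the payment period: 5 calendar days after 2019-02-13 is 2019-02-18.

2019-02-18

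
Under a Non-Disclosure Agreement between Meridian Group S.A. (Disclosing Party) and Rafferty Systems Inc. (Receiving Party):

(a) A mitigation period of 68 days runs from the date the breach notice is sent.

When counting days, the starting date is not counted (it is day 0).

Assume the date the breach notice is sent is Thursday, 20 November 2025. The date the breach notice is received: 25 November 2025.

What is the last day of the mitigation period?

27 January 2026

Adding 68 calendar days to 20 November 2025 gives 27 January 2026, which is the last day of the mitigation period.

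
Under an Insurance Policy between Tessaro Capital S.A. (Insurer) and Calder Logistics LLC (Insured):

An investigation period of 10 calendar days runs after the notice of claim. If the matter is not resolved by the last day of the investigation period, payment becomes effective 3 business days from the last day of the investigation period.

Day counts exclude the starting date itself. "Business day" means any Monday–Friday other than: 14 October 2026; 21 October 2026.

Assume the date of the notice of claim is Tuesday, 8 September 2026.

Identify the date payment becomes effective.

The last day of the investigation period: 10 calendar days after 8 September 2026 is 18 September 2026.
From Friday, 18 September 2026, 3 business days (Sep 21, Sep 22, Sep 23, skipping weekends) brings us to Wednesday, 23 September 2026, which is the date payment becomes effective.

23 September 2026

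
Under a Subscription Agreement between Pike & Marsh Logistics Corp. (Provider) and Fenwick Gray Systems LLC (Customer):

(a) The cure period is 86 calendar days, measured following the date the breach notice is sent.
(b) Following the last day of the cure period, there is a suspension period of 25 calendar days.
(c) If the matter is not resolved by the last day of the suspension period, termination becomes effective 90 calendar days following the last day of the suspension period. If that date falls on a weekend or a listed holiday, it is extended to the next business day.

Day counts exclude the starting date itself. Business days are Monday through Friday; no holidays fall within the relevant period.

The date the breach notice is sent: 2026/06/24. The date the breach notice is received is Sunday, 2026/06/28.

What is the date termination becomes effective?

The last day of the cure period: 2026/06/24 + 86 days = 2026/09/18.
The last day of the suspension period: 2026/09/18 + 25 days = 2026/10/13.
The date termination becomes effective: 2026/10/13 + 90 days = 2027/01/11. 2027/01/11 is a Monday, so no roll-forward applies.

2027/01/11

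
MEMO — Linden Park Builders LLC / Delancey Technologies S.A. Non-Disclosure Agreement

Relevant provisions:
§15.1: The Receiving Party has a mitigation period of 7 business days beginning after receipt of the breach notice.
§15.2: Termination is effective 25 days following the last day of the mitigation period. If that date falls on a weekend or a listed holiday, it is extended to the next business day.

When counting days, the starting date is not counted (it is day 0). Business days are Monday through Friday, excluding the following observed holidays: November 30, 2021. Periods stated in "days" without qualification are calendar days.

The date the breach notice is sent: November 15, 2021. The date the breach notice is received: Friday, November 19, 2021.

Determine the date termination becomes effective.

From Friday, November 19, 2021, 7 business days (Nov 22, Nov 23, Nov 24, Nov 25, Nov 26, Nov 29, Dec 1, skipping weekends and the listed holiday on Nov 30) brings us to Wednesday, December 1, 2021, which is the last day of the mitigation period.
The date termination becomes effective: December 1, 2021 + 25 days = December 26, 2021. That falls on a Sunday, so it rolls to the next business day, Monday, December 27, 2021.

December 27, 2021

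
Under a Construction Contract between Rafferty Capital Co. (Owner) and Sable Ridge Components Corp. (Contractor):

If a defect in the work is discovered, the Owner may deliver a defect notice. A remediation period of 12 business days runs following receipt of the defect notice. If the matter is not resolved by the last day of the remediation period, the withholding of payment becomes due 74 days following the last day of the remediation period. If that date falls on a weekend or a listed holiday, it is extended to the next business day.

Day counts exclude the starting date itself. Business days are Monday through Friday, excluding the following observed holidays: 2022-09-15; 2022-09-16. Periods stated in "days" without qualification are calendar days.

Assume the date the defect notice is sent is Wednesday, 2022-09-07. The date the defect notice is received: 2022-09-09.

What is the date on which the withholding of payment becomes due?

From Friday, 2022-09-09, 12 business days (Sep 12, Sep 13, Sep 14, Sep 19, …, Sep 27, Sep 28, Sep 29, skipping weekends and the listed holidays on Sep 15, Sep 16) brings us to Thursday, 2022-09-29, which is the last day of the remediation period.
The date on which the withholding of payment becomes due: 74 calendar days after 2022-09-29 is 2022-12-12. 2022-12-12 is a Monday and is not a listed holiday, so no roll-forward applies.

2022-12-12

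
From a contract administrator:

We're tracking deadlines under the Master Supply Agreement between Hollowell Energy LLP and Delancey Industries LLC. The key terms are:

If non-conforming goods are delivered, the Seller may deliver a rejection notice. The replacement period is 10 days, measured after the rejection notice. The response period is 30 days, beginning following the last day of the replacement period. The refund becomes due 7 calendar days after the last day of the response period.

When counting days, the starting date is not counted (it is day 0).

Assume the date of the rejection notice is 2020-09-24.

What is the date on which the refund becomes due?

2020-11-10

The last day of the replacement period: 10 calendar days after 2020-09-24 is 2020-10-04.
Adding 30 calendar days to 2020-10-04 gives 2020-11-03, which is the last day of the response period.
The date on which the refund becomes due: 2020-11-03 + 7 days = 2020-11-10.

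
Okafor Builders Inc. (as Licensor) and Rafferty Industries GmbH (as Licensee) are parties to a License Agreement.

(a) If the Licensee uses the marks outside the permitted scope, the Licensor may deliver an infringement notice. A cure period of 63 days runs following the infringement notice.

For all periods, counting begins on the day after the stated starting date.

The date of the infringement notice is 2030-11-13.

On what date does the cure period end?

The last day of the cure period: 63 calendar days after 2030-11-13 is 2031-01-15.

2031-01-15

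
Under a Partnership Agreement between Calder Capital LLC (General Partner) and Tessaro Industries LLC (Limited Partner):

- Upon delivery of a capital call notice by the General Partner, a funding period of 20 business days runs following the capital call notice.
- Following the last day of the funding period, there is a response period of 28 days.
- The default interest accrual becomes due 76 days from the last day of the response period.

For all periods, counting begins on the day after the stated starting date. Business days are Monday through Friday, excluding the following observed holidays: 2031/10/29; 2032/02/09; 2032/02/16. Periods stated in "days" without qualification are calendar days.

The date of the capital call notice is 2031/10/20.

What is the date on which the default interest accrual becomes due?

2032/03/01

The last day of the funding period: counting 20 business days from Monday, 2031/10/20 (Oct 21, Oct 22, Oct 23, Oct 24, …, Nov 14, Nov 17, Nov 18, skipping weekends and the listed holiday on Oct 29) reaches Tuesday, 2031/11/18.
The last day of the response period: 28 calendar days after 2031/11/18 is 2031/12/16.
The date on which the default interest accrual becomes due: 76 calendar days after 2031/12/16 is 2032/03/01.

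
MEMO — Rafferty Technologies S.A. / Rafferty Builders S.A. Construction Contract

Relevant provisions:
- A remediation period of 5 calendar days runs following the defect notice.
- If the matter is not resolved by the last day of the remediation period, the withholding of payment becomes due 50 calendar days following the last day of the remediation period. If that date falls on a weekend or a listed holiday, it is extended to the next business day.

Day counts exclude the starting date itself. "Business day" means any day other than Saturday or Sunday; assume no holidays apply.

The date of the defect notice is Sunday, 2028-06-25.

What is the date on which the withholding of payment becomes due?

2028-08-21

The last day of the remediation period: 5 calendar days after 2028-06-25 is 2028-06-30.
The date on which the withholding of payment becomes due: 50 calendar days after 2028-06-30 is 2028-08-19. That falls on a Saturday, so it rolls to the next business day, Monday, 2028-08-21.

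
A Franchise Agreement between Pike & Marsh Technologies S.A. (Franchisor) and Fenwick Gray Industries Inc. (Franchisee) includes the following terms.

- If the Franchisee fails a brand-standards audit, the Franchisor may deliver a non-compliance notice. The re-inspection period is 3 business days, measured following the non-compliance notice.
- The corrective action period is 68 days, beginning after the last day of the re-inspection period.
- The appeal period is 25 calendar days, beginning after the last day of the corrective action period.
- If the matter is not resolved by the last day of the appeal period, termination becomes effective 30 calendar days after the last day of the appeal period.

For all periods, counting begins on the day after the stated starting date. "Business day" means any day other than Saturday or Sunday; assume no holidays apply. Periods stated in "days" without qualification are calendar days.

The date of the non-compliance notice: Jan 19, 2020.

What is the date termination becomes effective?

From Sunday, Jan 19, 2020, 3 business days (Jan 20, Jan 21, Jan 22, skipping weekends) brings us to Wednesday, Jan 22, 2020, which is the last day of the re-inspection period.
The last day of the corrective action period: 68 calendar days after Jan 22, 2020 is Mar 30, 2020.
The last day of the appeal period: Mar 30, 2020 + 25 days = Apr 24, 2020.
The date termination becomes effective: Apr 24, 2020 + 30 days = May 24, 2020.

May 24, 2020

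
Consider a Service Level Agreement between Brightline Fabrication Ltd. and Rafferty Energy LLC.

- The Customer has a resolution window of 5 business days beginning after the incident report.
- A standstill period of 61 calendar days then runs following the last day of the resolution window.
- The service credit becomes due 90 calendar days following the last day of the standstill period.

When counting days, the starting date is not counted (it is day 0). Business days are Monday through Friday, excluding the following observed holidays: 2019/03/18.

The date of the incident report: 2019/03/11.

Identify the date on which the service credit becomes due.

2019/08/17

From Monday, 2019/03/11, 5 business days (Mar 12, Mar 13, Mar 14, Mar 15, Mar 19, skipping weekends and the listed holiday on Mar 18) brings us to Tuesday, 2019/03/19, which is the last day of the resolution window.
The last day of the standstill period: 2019/03/19 + 61 days = 2019/05/19.
Adding 90 calendar days to 2019/05/19 gives 2019/08/17, which is the date on which the service credit becomes due.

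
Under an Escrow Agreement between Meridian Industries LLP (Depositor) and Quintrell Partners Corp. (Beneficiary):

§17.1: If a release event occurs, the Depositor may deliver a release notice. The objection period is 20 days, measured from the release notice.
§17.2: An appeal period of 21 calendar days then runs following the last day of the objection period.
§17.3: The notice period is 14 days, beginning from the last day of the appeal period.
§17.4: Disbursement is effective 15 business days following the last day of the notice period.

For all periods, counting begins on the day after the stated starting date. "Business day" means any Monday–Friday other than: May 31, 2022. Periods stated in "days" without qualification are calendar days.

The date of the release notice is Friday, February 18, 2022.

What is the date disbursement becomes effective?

The last day of the objection period: February 18, 2022 + 20 days = March 10, 2022.
The last day of the appeal period: 21 calendar days after March 10, 2022 is March 31, 2022.
The last day of the notice period: 14 calendar days after March 31, 2022 is April 14, 2022.
The date disbursement becomes effective: 15 business days after Thursday, April 14, 2022, skipping weekends — Apr 15, Apr 18, Apr 19, Apr 20, …, May 3, May 4, May 5 — lands on Thursday, May 5, 2022.

May 5, 2022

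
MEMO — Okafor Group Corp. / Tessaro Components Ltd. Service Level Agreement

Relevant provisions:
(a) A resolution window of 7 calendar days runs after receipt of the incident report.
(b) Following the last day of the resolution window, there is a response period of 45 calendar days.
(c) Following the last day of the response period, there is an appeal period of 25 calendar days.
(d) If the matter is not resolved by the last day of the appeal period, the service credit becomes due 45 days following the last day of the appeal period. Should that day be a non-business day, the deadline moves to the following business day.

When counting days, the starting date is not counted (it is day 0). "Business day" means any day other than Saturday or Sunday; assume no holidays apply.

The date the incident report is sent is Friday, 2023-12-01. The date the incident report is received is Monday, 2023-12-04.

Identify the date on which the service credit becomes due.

The last day of the resolution window: 7 calendar days after 2023-12-04 is 2023-12-11.
The last day of the response period: 45 calendar days after 2023-12-11 is 2024-01-25.
The last day of the appeal period: 2024-01-25 + 25 days = 2024-02-19.
The date on which the service credit becomes due: 2024-02-19 + 45 days = 2024-04-04. 2024-04-04 is a Thursday, so no roll-forward applies.

2024-04-04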